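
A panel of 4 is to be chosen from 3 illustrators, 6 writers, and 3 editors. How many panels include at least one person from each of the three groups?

With no constraint there are C(12,4) = 495 possible selections.
Subtract selections that omit an entire group: no illustrators → C(9,4) = 126; no writers → C(6,4) = 15; no editors → C(9,4) = 126.
Add back selections omitting two groups (i.e. drawn from a single group): C(3,4) + C(6,4) + C(3,4) = 15.
By inclusion–exclusion: 495 − 267 + 15 = 243.

243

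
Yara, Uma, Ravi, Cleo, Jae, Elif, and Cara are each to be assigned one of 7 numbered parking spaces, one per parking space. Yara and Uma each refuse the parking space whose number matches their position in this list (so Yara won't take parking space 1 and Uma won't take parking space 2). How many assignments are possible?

3720

Let Aᵢ (for i ∈ {1, 2}) be the placements that put person i in their forbidden parking space. Any j of these fix j positions, leaving (7−j)! ways to fill the rest, and there are C(2,j) ways to pick which j.
By inclusion–exclusion, the number of valid placements is Σ_{j=0}^{2} (−1)^j C(2,j)·(7−j)!.
Computing: 5040 − 1440 + 120 = 3720.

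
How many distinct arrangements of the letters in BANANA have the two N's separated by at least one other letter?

40

There are 6!/(3!·2!) = 60 arrangements of BANANA in total.
If the two N's are adjacent, glue them into one block, leaving 5 items to arrange: (5)!/(3!) = 20 ways.
Hence 60 − 20 = 40.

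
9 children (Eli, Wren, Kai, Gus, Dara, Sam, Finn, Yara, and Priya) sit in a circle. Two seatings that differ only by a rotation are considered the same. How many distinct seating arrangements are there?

40320

Seat Eli anywhere (absorbing the rotational symmetry), then permute the other 8: (8)! = 40320.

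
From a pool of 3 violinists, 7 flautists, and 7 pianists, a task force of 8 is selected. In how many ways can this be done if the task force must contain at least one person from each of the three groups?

21217

With no constraint there are C(17,8) = 24310 possible selections.
Subtract selections that omit an entire group: no violinists → C(14,8) = 3003; no flautists → C(10,8) = 45; no pianists → C(10,8) = 45.
Add back selections omitting two groups (i.e. drawn from a single group): C(3,8) + C(7,8) + C(7,8) = 0.
By inclusion–exclusion: 24310 − 3093 + 0 = 21217.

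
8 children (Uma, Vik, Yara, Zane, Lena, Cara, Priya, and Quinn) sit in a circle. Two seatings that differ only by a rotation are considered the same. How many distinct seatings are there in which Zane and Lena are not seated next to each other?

All circular seatings of 8 people number (7)! = 5040.
Those with Zane next to Lena: fuse the pair into one unit and seat 7 units around a circle — 2·(6)! = 1440.
Subtracting, 5040 − 1440 = 3600.

3600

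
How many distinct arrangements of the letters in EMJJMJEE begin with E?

210

Fix E in the first position and arrange the remaining 7 letters.
Those 7 letters have E appearing twice, J appearing 3 times, and M appearing twice, giving (7)!/(3!·2!·2!) = 210.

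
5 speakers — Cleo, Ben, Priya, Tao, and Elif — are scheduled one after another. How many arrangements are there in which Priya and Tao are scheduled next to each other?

Treat {Priya, Tao} as a single unit. There are 4 units to order, and the pair itself can be ordered 2 ways.
So the count is 2·(4)! = 48.

48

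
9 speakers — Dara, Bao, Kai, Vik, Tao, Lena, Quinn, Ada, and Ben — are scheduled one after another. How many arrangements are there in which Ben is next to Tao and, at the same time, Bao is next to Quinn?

20160

Treat {Ben,Tao} as one block (2 orders) and {Bao,Quinn} as another (2 orders).
That leaves 7 units to arrange: 2 × 2 × 7! = 4 × 5040 = 20160.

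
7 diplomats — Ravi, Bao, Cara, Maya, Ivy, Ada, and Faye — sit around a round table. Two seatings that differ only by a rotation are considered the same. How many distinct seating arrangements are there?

720

Fix one person's seat to break rotational symmetry; the remaining 6 people can be arranged in (6)! = 720 ways.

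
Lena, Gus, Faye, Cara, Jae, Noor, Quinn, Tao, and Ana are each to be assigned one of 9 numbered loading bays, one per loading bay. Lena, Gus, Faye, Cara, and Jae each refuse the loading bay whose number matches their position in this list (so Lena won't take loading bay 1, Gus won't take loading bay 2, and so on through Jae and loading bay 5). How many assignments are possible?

205056

Let Aᵢ (for 1 ≤ i ≤ 5) be the placements that put person i in their forbidden loading bay. Any j of these fix j positions, leaving (9−j)! ways to fill the rest, and there are C(5,j) ways to pick which j.
By inclusion–exclusion, the number of valid placements is Σ_{j=0}^{5} (−1)^j C(5,j)·(9−j)!.
Computing: 362880 − 201600 + 50400 − 7200 + 600 − 24 = 205056.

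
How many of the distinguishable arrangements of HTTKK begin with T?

Fix T in the first position and arrange the remaining 4 letters.
Those 4 letters have K appearing twice, giving (4)!/(2!) = 12.

12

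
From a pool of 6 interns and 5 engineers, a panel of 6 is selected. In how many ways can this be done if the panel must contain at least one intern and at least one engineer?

Unrestricted: C(11,6) = 462 ways to pick any 6 of the 11.
Selections missing a whole group: no interns → C(5,6) = 0; no engineers → C(6,6) = 1.
Both groups omitted at once is impossible, so 462 − 1 = 461.

461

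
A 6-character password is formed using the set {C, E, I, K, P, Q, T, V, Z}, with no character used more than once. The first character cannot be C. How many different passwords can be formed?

53760

The first character has 9−1 = 8 choices (anything except C).
The remaining 5 characters are filled from the other 8 symbols without repetition: 8 × 7 × 6 × 5 × 4 = 6720.
Total: 8 × 6720 = 53760.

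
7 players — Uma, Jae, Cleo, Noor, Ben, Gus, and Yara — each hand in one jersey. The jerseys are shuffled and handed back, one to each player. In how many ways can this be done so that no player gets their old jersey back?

Count assignments avoiding every fixed point. For any j of the 7 players fixed to their old jersey, the other 7−j can be arranged in (7−j)! ways.
By inclusion–exclusion this is Σ_{j=0}^{7} (−1)^j C(7,j)·(7−j)!.
Computing: 5040 − 5040 + 2520 − 840 + 210 − 42 + 7 − 1 = 1854.

1854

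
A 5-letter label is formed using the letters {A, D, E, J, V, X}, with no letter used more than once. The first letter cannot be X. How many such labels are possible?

600

The first letter has 6−1 = 5 choices (anything except X).
The remaining 4 letters are filled from the other 5 symbols without repetition: 5 × 4 × 3 × 2 = 120.
Total: 5 × 120 = 600.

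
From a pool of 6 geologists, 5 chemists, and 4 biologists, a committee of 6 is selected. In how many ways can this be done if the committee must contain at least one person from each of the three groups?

4250

Total 6-person selections from all 15: C(15,6) = 5005.
Subtract selections that omit an entire group: no geologists → C(9,6) = 84; no chemists → C(10,6) = 210; no biologists → C(11,6) = 462.
Add back selections omitting two groups (i.e. drawn from a single group): C(6,6) + C(5,6) + C(4,6) = 1.
By inclusion–exclusion: 5005 − 756 + 1 = 4250.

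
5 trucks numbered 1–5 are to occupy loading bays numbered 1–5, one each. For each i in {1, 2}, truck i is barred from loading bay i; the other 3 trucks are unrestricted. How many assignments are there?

Let Aᵢ (for i ∈ {1, 2}) be the placements that put truck i in its forbidden loading bay. Any j of these fix j positions, leaving (5−j)! ways to fill the rest, and there are C(2,j) ways to pick which j.
By inclusion–exclusion, the number of valid placements is Σ_{j=0}^{2} (−1)^j C(2,j)·(5−j)!.
Computing: 120 − 48 + 6 = 78.

78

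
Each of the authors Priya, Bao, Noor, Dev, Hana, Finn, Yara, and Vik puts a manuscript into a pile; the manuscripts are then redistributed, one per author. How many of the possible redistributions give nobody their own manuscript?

Count assignments avoiding every fixed point. For any j of the 8 authors fixed to their own manuscript, the other 8−j can be arranged in (8−j)! ways.
By inclusion–exclusion this is Σ_{j=0}^{8} (−1)^j C(8,j)·(8−j)!.
Computing: 40320 − 40320 + 20160 − 6720 + 1680 − 336 + 56 − 8 + 1 = 14833.

14833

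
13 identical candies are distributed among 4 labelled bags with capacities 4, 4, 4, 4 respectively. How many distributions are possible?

Without the upper bounds there are C(16,3) = 560 ways to split 13 among 4 bags.
Subtract solutions that violate a single cap (substitute x_i' = x_i − (cap_i+1)): x_1 ≥ 5 gives C(11,3) = 165; x_2 ≥ 5 gives C(11,3) = 165; x_3 ≥ 5 gives C(11,3) = 165; x_4 ≥ 5 gives C(11,3) = 165. Together 660.
Add back pairs where two caps are both exceeded: 20 + 20 + 20 + 20 + 20 + 20 = 120.
By inclusion–exclusion the count is 560 − 660 + 120 = 20.

20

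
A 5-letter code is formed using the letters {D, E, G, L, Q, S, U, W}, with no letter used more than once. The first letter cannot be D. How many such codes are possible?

5880

The first letter has 8−1 = 7 choices (anything except D).
The remaining 4 letters are filled from the other 7 symbols without repetition: 7 × 6 × 5 × 4 = 840.
Total: 7 × 840 = 5880.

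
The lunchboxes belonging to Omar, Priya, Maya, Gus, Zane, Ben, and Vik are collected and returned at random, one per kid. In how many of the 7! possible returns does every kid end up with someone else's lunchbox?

Count assignments avoiding every fixed point. For any j of the 7 kids fixed to their own lunchbox, the other 7−j can be arranged in (7−j)! ways.
By inclusion–exclusion this is Σ_{j=0}^{7} (−1)^j C(7,j)·(7−j)!.
Computing: 5040 − 5040 + 2520 − 840 + 210 − 42 + 7 − 1 = 1854.

1854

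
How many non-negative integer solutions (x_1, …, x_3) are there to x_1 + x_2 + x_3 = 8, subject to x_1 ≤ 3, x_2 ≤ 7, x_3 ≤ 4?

By stars and bars, unrestricted non-negative solutions to x_1+…+x_3 = 8 number C(8+2,2) = 45.
Subtract solutions that violate a single cap (substitute x_i' = x_i − (cap_i+1)): x_1 ≥ 4 gives C(6,2) = 15; x_2 ≥ 8 gives C(2,2) = 1; x_3 ≥ 5 gives C(5,2) = 10. Together 26.
No two caps can be exceeded simultaneously, so the pair terms are all 0.
By inclusion–exclusion the count is 45 − 26 + 0 = 19.

19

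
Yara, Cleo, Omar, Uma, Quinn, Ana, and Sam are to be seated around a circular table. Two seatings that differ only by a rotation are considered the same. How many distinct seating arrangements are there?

720

Seat Yara anywhere (absorbing the rotational symmetry), then permute the other 6: (6)! = 720.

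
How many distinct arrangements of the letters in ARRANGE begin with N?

With the first slot taken by N, it remains to arrange the other 6 letters (ARRAGE).
Those 6 letters have A appearing twice and R appearing twice, giving (6)!/(2!·2!) = 180.

180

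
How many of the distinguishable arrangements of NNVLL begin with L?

12

With the first slot taken by L, it remains to arrange the other 4 letters (NNVL).
Those 4 letters have N appearing twice, giving (4)!/(2!) = 12.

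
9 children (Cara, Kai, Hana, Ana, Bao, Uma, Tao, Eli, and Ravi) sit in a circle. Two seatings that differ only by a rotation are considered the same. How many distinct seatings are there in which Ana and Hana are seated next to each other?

10080

Glue Ana and Hana into a block (2 internal orders). Seating 8 units around a circle gives (7)! arrangements.
So 2 × (7)! = 2 × 5040 = 10080.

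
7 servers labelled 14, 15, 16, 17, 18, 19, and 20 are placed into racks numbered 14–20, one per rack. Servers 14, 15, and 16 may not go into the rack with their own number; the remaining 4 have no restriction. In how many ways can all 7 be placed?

Let Aᵢ (for i ∈ {14, 15, 16}) be the placements that put server i in its forbidden rack. Any j of these fix j positions, leaving (7−j)! ways to fill the rest, and there are C(3,j) ways to pick which j.
By inclusion–exclusion, the number of valid placements is Σ_{j=0}^{3} (−1)^j C(3,j)·(7−j)!.
Computing: 5040 − 2160 + 360 − 24 = 3216.

3216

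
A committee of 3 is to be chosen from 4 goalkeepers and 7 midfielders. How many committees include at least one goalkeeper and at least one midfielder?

126

Unrestricted: C(11,3) = 165 ways to pick any 3 of the 11.
Subtract selections that omit an entire group: no goalkeepers → C(7,3) = 35; no midfielders → C(4,3) = 4.
Both groups omitted at once is impossible, so 165 − 39 = 126.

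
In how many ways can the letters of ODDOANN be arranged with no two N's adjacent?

450

There are 7!/(2!·2!·2!) = 630 arrangements of ODDOANN in total.
If the two N's are adjacent, glue them into one block, leaving 6 items to arrange: (6)!/(2!·2!) = 180 ways.
Subtracting, 630 − 180 = 450 arrangements keep the N's apart.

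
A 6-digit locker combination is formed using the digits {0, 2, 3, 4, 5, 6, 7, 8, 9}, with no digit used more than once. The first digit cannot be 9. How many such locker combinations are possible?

The first digit has 9−1 = 8 choices (anything except 9).
The remaining 5 digits are filled from the other 8 symbols without repetition: 8 × 7 × 6 × 5 × 4 = 6720.
Total: 8 × 6720 = 53760.

53760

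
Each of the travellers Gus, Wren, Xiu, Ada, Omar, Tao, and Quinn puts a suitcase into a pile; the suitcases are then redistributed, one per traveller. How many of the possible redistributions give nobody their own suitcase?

1854

Count assignments avoiding every fixed point. For any j of the 7 travellers fixed to their own suitcase, the other 7−j can be arranged in (7−j)! ways.
By inclusion–exclusion this is Σ_{j=0}^{7} (−1)^j C(7,j)·(7−j)!.
Computing: 5040 − 5040 + 2520 − 840 + 210 − 42 + 7 − 1 = 1854.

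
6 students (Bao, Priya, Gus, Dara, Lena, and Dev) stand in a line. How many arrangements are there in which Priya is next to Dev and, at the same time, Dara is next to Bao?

96

Treat {Priya,Dev} as one block (2 orders) and {Dara,Bao} as another (2 orders).
That leaves 4 units to arrange: 2 × 2 × 4! = 4 × 24 = 96.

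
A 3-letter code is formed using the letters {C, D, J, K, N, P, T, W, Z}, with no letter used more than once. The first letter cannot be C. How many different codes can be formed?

The first letter has 9−1 = 8 choices (anything except C).
The remaining 2 letters are filled from the other 8 symbols without repetition: 8 × 7 = 56.
Total: 8 × 56 = 448.

448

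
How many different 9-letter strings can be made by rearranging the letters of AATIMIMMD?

The 9 letters of AATIMIMMD have repeats: A appearing twice, I appearing twice, and M appearing 3 times.
The number of distinct arrangements is 9!/(3!·2!·2!) = 362880/24 = 15120.

15120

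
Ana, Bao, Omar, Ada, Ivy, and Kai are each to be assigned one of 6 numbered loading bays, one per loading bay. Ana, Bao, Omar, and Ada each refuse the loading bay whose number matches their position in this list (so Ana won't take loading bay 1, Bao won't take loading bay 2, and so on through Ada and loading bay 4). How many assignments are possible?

Let Aᵢ (for 1 ≤ i ≤ 4) be the placements that put person i in their forbidden loading bay. Any j of these fix j positions, leaving (6−j)! ways to fill the rest, and there are C(4,j) ways to pick which j.
By inclusion–exclusion, the number of valid placements is Σ_{j=0}^{4} (−1)^j C(4,j)·(6−j)!.
Computing: 720 − 480 + 144 − 24 + 2 = 362.

362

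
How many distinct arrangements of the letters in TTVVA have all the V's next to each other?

Treat the 2 copies of V as a single block. The multiset to arrange is then {VV, A, T, T}, 4 items in all.
That gives (4)!/(2!) = 12 arrangements.

12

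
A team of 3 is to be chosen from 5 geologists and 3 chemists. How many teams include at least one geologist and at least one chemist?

With no constraint there are C(8,3) = 56 possible selections.
Selections missing a whole group: no geologists → C(3,3) = 1; no chemists → C(5,3) = 10.
Both groups omitted at once is impossible, so 56 − 11 = 45.

45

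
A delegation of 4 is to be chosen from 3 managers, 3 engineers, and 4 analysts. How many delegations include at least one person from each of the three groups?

126

Unrestricted: C(10,4) = 210 ways to pick any 4 of the 10.
Selections missing a whole group: no managers → C(7,4) = 35; no engineers → C(7,4) = 35; no analysts → C(6,4) = 15.
Add back selections omitting two groups (i.e. drawn from a single group): C(3,4) + C(3,4) + C(4,4) = 1.
By inclusion–exclusion: 210 − 85 + 1 = 126.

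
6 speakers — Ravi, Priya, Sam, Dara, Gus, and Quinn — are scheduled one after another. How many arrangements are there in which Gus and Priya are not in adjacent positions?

There are 6! = 720 arrangements in all. If Gus and Priya are adjacent, merging them into one block gives 2·(5)! = 240 arrangements.
Complementary counting: 720 − 240 = 480.

480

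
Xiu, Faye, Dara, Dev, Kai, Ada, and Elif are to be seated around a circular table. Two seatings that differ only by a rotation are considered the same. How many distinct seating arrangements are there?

Fix one person's seat to break rotational symmetry; the remaining 6 people can be arranged in (6)! = 720 ways.

720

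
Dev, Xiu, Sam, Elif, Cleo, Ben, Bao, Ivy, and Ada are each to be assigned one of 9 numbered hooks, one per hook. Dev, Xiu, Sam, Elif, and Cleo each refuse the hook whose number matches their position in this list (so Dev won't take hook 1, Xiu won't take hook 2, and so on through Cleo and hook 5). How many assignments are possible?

Let Aᵢ (for 1 ≤ i ≤ 5) be the placements that put person i in their forbidden hook. Any j of these fix j positions, leaving (9−j)! ways to fill the rest, and there are C(5,j) ways to pick which j.
By inclusion–exclusion, the number of valid placements is Σ_{j=0}^{5} (−1)^j C(5,j)·(9−j)!.
Computing: 362880 − 201600 + 50400 − 7200 + 600 − 24 = 205056.

205056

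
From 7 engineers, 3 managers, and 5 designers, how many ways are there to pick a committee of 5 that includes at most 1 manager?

2277

Split by how many managers are chosen (0 through 1).
Sum: C(3,0)·C(12,5) + C(3,1)·C(12,4) = 792 + 1485 = 2277.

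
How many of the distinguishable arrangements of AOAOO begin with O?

With the first slot taken by O, it remains to arrange the other 4 letters (AAOO).
Those 4 letters have A appearing twice and O appearing twice, giving (4)!/(2!·2!) = 6.

6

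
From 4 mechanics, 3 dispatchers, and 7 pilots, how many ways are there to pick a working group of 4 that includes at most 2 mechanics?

960

Split by how many mechanics are chosen (0 through 2).
Sum: C(4,0)·C(10,4) + C(4,1)·C(10,3) + C(4,2)·C(10,2) = 210 + 480 + 270 = 960.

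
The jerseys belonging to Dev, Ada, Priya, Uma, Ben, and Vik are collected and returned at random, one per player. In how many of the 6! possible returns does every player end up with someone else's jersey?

265

Let Aᵢ be the assignments in which player i gets their old jersey. We want the size of the complement of A₁∪…∪A_6.
By inclusion–exclusion this is Σ_{j=0}^{6} (−1)^j C(6,j)·(6−j)!.
Computing: 720 − 720 + 360 − 120 + 30 − 6 + 1 = 265.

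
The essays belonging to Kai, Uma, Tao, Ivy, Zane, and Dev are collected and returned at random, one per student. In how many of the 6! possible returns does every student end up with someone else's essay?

Count assignments avoiding every fixed point. For any j of the 6 students fixed to their own essay, the other 6−j can be arranged in (6−j)! ways.
By inclusion–exclusion this is Σ_{j=0}^{6} (−1)^j C(6,j)·(6−j)!.
Computing: 720 − 720 + 360 − 120 + 30 − 6 + 1 = 265.

265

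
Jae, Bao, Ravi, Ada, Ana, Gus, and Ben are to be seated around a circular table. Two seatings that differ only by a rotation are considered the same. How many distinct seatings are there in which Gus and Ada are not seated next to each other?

480

All circular seatings of 7 people number (6)! = 720.
Seatings with Gus beside Ada: treat them as a block with 2 internal orders, giving 2 × (5)! = 240.
Subtracting, 720 − 240 = 480.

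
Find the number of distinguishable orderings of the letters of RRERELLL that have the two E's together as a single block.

140

Treat the 2 copies of E as a single block. The multiset to arrange is then {EE, L, L, L, R, R, R}, 7 items in all.
That gives (7)!/(3!·3!) = 140 arrangements.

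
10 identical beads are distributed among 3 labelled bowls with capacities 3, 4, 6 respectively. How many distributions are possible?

10

Ignoring the caps, the number of non-negative solutions to x_1+…+x_3 = 10 is C(12,2) = 66.
Subtract solutions that violate a single cap (substitute x_i' = x_i − (cap_i+1)): x_1 ≥ 4 gives C(8,2) = 28; x_2 ≥ 5 gives C(7,2) = 21; x_3 ≥ 7 gives C(5,2) = 10. Together 59.
Add back pairs where two caps are both exceeded: 3 + 0 + 0 = 3.
By inclusion–exclusion the count is 66 − 59 + 3 = 10.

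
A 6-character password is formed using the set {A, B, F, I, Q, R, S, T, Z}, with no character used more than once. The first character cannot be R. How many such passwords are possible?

53760

The first character has 9−1 = 8 choices (anything except R).
The remaining 5 characters are filled from the other 8 symbols without repetition: 8 × 7 × 6 × 5 × 4 = 6720.
Total: 8 × 6720 = 53760.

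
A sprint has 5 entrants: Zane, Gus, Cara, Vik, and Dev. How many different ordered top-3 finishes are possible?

This is an ordered selection of 3 from 5: P(5,3).
That gives 5 × 4 × 3 = 60.

60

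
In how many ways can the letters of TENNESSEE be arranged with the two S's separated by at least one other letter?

2940

There are 9!/(4!·2!·2!) = 3780 arrangements of TENNESSEE in total.
Arrangements with the S's together: treat SS as one letter, giving (8)!/(4!·2!) = 840.
Hence 3780 − 840 = 2940.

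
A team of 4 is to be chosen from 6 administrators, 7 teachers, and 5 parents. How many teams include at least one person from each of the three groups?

Total 4-person selections from all 18: C(18,4) = 3060.
Selections missing a whole group: no administrators → C(12,4) = 495; no teachers → C(11,4) = 330; no parents → C(13,4) = 715.
Add back selections omitting two groups (i.e. drawn from a single group): C(6,4) + C(7,4) + C(5,4) = 55.
By inclusion–exclusion: 3060 − 1540 + 55 = 1575.

1575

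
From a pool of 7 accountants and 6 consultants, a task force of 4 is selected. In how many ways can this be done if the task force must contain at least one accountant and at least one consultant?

With no constraint there are C(13,4) = 715 possible selections.
Subtract selections that omit an entire group: no accountants → C(6,4) = 15; no consultants → C(7,4) = 35.
Both groups omitted at once is impossible, so 715 − 50 = 665.

665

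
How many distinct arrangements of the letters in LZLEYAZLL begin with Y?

Fix Y in the first position and arrange the remaining 8 letters.
Those 8 letters have L appearing 4 times and Z appearing twice, giving (8)!/(4!·2!) = 840.

840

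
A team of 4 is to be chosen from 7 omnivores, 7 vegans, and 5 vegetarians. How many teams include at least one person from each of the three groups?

1960

With no constraint there are C(19,4) = 3876 possible selections.
Selections missing a whole group: no omnivores → C(12,4) = 495; no vegans → C(12,4) = 495; no vegetarians → C(14,4) = 1001.
Add back selections omitting two groups (i.e. drawn from a single group): C(7,4) + C(7,4) + C(5,4) = 75.
By inclusion–exclusion: 3876 − 1991 + 75 = 1960.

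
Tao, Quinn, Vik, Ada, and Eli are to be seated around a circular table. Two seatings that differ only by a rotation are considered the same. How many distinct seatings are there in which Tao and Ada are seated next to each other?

12

Glue Tao and Ada into a block (2 internal orders). Seating 4 units around a circle gives (3)! arrangements.
So 2 × (3)! = 2 × 6 = 12.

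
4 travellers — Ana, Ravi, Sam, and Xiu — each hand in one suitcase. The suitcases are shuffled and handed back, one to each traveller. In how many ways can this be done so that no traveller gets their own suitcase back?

9

Let Aᵢ be the assignments in which traveller i gets their own suitcase. We want the size of the complement of A₁∪…∪A_4.
By inclusion–exclusion this is Σ_{j=0}^{4} (−1)^j C(4,j)·(4−j)!.
Computing: 24 − 24 + 12 − 4 + 1 = 9.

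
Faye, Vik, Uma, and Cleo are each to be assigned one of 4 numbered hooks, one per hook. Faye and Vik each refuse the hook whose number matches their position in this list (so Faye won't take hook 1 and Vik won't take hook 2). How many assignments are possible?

14

Let Aᵢ (for i ∈ {1, 2}) be the placements that put person i in their forbidden hook. Any j of these fix j positions, leaving (4−j)! ways to fill the rest, and there are C(2,j) ways to pick which j.
By inclusion–exclusion, the number of valid placements is Σ_{j=0}^{2} (−1)^j C(2,j)·(4−j)!.
Computing: 24 − 12 + 2 = 14.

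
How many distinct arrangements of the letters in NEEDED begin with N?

With the first slot taken by N, it remains to arrange the other 5 letters (EEDED).
Those 5 letters have D appearing twice and E appearing 3 times, giving (5)!/(3!·2!) = 10.

10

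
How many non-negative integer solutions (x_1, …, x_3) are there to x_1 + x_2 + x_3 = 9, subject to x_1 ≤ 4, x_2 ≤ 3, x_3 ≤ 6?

By stars and bars, unrestricted non-negative solutions to x_1+…+x_3 = 9 number C(9+2,2) = 55.
Subtract solutions that violate a single cap (substitute x_i' = x_i − (cap_i+1)): x_1 ≥ 5 gives C(6,2) = 15; x_2 ≥ 4 gives C(7,2) = 21; x_3 ≥ 7 gives C(4,2) = 6. Together 42.
Add back pairs where two caps are both exceeded: 1 + 0 + 0 = 1.
By inclusion–exclusion the count is 55 − 42 + 1 = 14.

14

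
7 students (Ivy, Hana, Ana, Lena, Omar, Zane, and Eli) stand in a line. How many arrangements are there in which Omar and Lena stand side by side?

1440

Glue Omar and Lena into one block (2 internal orders), leaving 6 units to arrange in a row.
So the count is 2·(6)! = 1440.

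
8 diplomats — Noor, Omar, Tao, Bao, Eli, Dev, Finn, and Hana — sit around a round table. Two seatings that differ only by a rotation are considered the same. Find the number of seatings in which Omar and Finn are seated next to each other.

1440

Treat {Omar, Finn} as one unit (2 internal orders) and seat the resulting 7 units around the table: (6)! circular arrangements.
So 2 × (6)! = 2 × 720 = 1440.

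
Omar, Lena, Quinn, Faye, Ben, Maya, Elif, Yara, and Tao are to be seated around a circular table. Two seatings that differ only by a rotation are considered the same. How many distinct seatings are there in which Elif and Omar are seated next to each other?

Treat {Elif, Omar} as one unit (2 internal orders) and seat the resulting 8 units around the table: (7)! circular arrangements.
So 2 × (7)! = 2 × 5040 = 10080.

10080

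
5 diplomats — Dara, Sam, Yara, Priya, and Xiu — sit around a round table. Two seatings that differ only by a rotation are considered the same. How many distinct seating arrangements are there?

Seat Dara anywhere (absorbing the rotational symmetry), then permute the other 4: (4)! = 24.

24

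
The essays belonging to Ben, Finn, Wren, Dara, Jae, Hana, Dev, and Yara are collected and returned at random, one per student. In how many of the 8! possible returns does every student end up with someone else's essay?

This is the derangement count D_8: permutations of 8 items with no fixed point.
By inclusion–exclusion this is Σ_{j=0}^{8} (−1)^j C(8,j)·(8−j)!.
Computing: 40320 − 40320 + 20160 − 6720 + 1680 − 336 + 56 − 8 + 1 = 14833.

14833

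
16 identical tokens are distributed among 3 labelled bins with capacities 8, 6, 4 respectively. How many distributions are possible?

6

Ignoring the caps, the number of non-negative solutions to x_1+…+x_3 = 16 is C(18,2) = 153.
Subtract solutions that violate a single cap (substitute x_i' = x_i − (cap_i+1)): x_1 ≥ 9 gives C(9,2) = 36; x_2 ≥ 7 gives C(11,2) = 55; x_3 ≥ 5 gives C(13,2) = 78. Together 169.
Add back pairs where two caps are both exceeded: 1 + 6 + 15 = 22.
By inclusion–exclusion the count is 153 − 169 + 22 = 6.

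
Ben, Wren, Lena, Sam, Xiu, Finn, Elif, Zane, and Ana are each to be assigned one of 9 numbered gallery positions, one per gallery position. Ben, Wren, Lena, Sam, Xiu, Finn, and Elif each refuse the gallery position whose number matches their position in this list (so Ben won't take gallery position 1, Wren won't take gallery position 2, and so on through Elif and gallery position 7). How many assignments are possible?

165016

Let Aᵢ (for 1 ≤ i ≤ 7) be the placements that put person i in their forbidden gallery position. Any j of these fix j positions, leaving (9−j)! ways to fill the rest, and there are C(7,j) ways to pick which j.
By inclusion–exclusion, the number of valid placements is Σ_{j=0}^{7} (−1)^j C(7,j)·(9−j)!.
Computing: 362880 − 282240 + 105840 − 25200 + 4200 − 504 + 42 − 2 = 165016.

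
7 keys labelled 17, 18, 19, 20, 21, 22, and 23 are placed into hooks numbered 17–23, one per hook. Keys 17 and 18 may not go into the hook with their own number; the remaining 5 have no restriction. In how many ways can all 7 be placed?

Let Aᵢ (for i ∈ {17, 18}) be the placements that put key i in its forbidden hook. Any j of these fix j positions, leaving (7−j)! ways to fill the rest, and there are C(2,j) ways to pick which j.
By inclusion–exclusion, the number of valid placements is Σ_{j=0}^{2} (−1)^j C(2,j)·(7−j)!.
Computing: 5040 − 1440 + 120 = 3720.

3720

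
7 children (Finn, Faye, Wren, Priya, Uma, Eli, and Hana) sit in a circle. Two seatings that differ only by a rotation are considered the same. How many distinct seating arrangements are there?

720

Around a circle, 7 distinct people have 7!/7 = (6)! = 720 rotationally distinct seatings.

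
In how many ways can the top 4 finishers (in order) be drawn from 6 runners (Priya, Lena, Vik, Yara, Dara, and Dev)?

360

This is an ordered selection of 4 from 6: P(6,4).
That gives 6 × 5 × 4 × 3 = 360.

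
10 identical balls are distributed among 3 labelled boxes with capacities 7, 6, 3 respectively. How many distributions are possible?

22

By stars and bars, unrestricted non-negative solutions to x_1+…+x_3 = 10 number C(10+2,2) = 66.
Subtract solutions that violate a single cap (substitute x_i' = x_i − (cap_i+1)): x_1 ≥ 8 gives C(4,2) = 6; x_2 ≥ 7 gives C(5,2) = 10; x_3 ≥ 4 gives C(8,2) = 28. Together 44.
No two caps can be exceeded simultaneously, so the pair terms are all 0.
By inclusion–exclusion the count is 66 − 44 + 0 = 22.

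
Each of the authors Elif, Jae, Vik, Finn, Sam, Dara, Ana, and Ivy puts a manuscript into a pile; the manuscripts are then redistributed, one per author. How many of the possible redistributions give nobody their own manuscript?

Count assignments avoiding every fixed point. For any j of the 8 authors fixed to their own manuscript, the other 8−j can be arranged in (8−j)! ways.
By inclusion–exclusion this is Σ_{j=0}^{8} (−1)^j C(8,j)·(8−j)!.
Computing: 40320 − 40320 + 20160 − 6720 + 1680 − 336 + 56 − 8 + 1 = 14833.

14833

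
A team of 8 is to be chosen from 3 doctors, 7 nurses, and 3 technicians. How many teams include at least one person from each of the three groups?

Unrestricted: C(13,8) = 1287 ways to pick any 8 of the 13.
Selections missing a whole group: no doctors → C(10,8) = 45; no nurses → C(6,8) = 0; no technicians → C(10,8) = 45.
Add back selections omitting two groups (i.e. drawn from a single group): C(3,8) + C(7,8) + C(3,8) = 0.
By inclusion–exclusion: 1287 − 90 + 0 = 1197.

1197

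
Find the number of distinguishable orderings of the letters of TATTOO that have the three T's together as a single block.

12

Treat the 3 copies of T as a single block. The multiset to arrange is then {TTT, A, O, O}, 4 items in all.
That gives (4)!/(2!) = 12 arrangements.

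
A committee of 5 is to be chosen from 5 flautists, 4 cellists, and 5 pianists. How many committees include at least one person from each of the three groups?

Unrestricted: C(14,5) = 2002 ways to pick any 5 of the 14.
Selections missing a whole group: no flautists → C(9,5) = 126; no cellists → C(10,5) = 252; no pianists → C(9,5) = 126.
Add back selections omitting two groups (i.e. drawn from a single group): C(5,5) + C(4,5) + C(5,5) = 2.
By inclusion–exclusion: 2002 − 504 + 2 = 1500.

1500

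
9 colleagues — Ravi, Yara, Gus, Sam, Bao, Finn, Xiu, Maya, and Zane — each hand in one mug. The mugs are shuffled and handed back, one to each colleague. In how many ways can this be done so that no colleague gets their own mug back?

133496

Let Aᵢ be the assignments in which colleague i gets their own mug. We want the size of the complement of A₁∪…∪A_9.
By inclusion–exclusion this is Σ_{j=0}^{9} (−1)^j C(9,j)·(9−j)!.
Computing: 362880 − 362880 + 181440 − 60480 + 15120 − 3024 + 504 − 72 + 9 − 1 = 133496.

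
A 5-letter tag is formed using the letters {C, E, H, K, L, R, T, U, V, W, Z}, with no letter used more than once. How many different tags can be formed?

Choose and order 5 of the 11 symbols: the first letter has 11 options, the next 10, and so on down to 7.
11 × 10 × 9 × 8 × 7 = 55440.

55440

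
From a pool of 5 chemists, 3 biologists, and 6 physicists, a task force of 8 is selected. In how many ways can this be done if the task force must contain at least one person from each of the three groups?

2828

Unrestricted: C(14,8) = 3003 ways to pick any 8 of the 14.
Subtract selections that omit an entire group: no chemists → C(9,8) = 9; no biologists → C(11,8) = 165; no physicists → C(8,8) = 1.
Add back selections omitting two groups (i.e. drawn from a single group): C(5,8) + C(3,8) + C(6,8) = 0.
By inclusion–exclusion: 3003 − 175 + 0 = 2828.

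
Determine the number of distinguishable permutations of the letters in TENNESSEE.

3780

TENNESSEE has 9 letters with E appearing 4 times, N appearing twice, and S appearing twice.
The number of distinct arrangements is 9!/(4!·2!·2!) = 362880/96 = 3780.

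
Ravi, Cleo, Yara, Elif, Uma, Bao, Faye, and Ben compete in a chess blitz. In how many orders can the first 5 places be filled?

This is an ordered selection of 5 from 8: P(8,5).
That gives 8 × 7 × 6 × 5 × 4 = 6720.

6720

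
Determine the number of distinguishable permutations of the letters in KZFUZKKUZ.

5040

KZFUZKKUZ has 9 letters with K appearing 3 times, U appearing twice, and Z appearing 3 times.
Dividing 9! = 362880 by 3!·3!·2! = 72 for the repeated letters gives 5040.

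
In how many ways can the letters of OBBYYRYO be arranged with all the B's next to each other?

420

Treat the 2 copies of B as a single block. The multiset to arrange is then {BB, O, O, R, Y, Y, Y}, 7 items in all.
That gives (7)!/(3!·2!) = 420 arrangements.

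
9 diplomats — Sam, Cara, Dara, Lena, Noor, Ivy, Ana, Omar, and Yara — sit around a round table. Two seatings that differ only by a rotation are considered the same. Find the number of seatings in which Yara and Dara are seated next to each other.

10080

Treat {Yara, Dara} as one unit (2 internal orders) and seat the resulting 8 units around the table: (7)! circular arrangements.
So 2 × (7)! = 2 × 5040 = 10080.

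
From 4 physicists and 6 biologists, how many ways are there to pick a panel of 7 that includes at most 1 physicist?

4

Split by how many physicists are chosen (0 through 1).
Sum: C(4,0)·C(6,7) + C(4,1)·C(6,6) = 0 + 4 = 4.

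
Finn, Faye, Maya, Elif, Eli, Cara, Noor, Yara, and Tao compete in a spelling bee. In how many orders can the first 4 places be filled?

There are 9 choices for 1st place, 8 for 2nd, and so on down to 6 for position 4.
That gives 9 × 8 × 7 × 6 = 3024.

3024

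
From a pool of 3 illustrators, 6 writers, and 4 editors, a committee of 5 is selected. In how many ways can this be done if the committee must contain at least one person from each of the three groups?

With no constraint there are C(13,5) = 1287 possible selections.
Selections missing a whole group: no illustrators → C(10,5) = 252; no writers → C(7,5) = 21; no editors → C(9,5) = 126.
Add back selections omitting two groups (i.e. drawn from a single group): C(3,5) + C(6,5) + C(4,5) = 6.
By inclusion–exclusion: 1287 − 399 + 6 = 894.

894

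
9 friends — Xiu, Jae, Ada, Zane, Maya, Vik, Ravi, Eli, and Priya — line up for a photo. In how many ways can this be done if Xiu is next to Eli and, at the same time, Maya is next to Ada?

Treat {Xiu,Eli} as one block (2 orders) and {Maya,Ada} as another (2 orders).
That leaves 7 units to arrange: 2 × 2 × 7! = 4 × 5040 = 20160.

20160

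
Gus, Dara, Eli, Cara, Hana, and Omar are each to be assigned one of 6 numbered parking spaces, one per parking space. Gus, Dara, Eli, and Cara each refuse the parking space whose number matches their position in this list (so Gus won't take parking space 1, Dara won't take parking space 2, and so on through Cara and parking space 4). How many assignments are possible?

Let Aᵢ (for 1 ≤ i ≤ 4) be the placements that put person i in their forbidden parking space. Any j of these fix j positions, leaving (6−j)! ways to fill the rest, and there are C(4,j) ways to pick which j.
By inclusion–exclusion, the number of valid placements is Σ_{j=0}^{4} (−1)^j C(4,j)·(6−j)!.
Computing: 720 − 480 + 144 − 24 + 2 = 362.

362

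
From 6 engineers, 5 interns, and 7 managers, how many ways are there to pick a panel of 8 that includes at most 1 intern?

9867

Split by how many interns are chosen (0 through 1).
Sum: C(5,0)·C(13,8) + C(5,1)·C(13,7) = 1287 + 8580 = 9867.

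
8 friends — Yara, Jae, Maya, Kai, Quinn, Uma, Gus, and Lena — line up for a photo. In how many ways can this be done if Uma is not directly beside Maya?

Of the 8! = 40320 arrangements, those with Uma and Maya adjacent number 2 × 7! = 10080 (treat the pair as a block with 2 internal orders).
So 40320 − 10080 = 30240 arrangements keep them apart.

30240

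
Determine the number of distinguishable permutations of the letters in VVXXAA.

The 6 letters of VVXXAA have repeats: A appearing twice, V appearing twice, and X appearing twice.
So there are 6! / (2!·2!·2!) = 90 distinguishable arrangements.

90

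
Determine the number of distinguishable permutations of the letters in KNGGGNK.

210

KNGGGNK has 7 letters with G appearing 3 times, K appearing twice, and N appearing twice.
Dividing 7! = 5040 by 3!·2!·2! = 24 for the repeated letters gives 210.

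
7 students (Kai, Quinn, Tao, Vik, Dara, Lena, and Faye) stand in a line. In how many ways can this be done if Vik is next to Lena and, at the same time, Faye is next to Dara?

480

Treat {Vik,Lena} as one block (2 orders) and {Faye,Dara} as another (2 orders).
That leaves 5 units to arrange: 2 × 2 × 5! = 4 × 120 = 480.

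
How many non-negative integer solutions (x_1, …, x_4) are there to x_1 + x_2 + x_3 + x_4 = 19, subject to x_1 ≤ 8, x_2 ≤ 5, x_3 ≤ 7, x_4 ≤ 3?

By stars and bars, unrestricted non-negative solutions to x_1+…+x_4 = 19 number C(19+3,3) = 1540.
Subtract solutions that violate a single cap (substitute x_i' = x_i − (cap_i+1)): x_1 ≥ 9 gives C(13,3) = 286; x_2 ≥ 6 gives C(16,3) = 560; x_3 ≥ 8 gives C(14,3) = 364; x_4 ≥ 4 gives C(18,3) = 816. Together 2026.
Add back pairs where two caps are both exceeded: 35 + 10 + 84 + 56 + 220 + 120 = 525.
Subtract triples: 0 + 1 + 0 + 4 = 5.
By inclusion–exclusion the count is 1540 − 2026 + 525 − 5 = 34.

34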